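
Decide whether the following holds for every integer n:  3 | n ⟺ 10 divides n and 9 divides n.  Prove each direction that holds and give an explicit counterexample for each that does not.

Converse. Suppose 10 ∣ n and 9 ∣ n. Any common multiple of 10 and 9 is a multiple of their lcm; here gcd(10, 9) = 1, so lcm(10, 9) = 10·9 = 90, so 90 ∣ n. Since 3 ∣ 90, it follows that 3 ∣ n.

Forward direction. This fails: take n = 3. Certainly 3 ∣ 3, but 10 ∤ 3.

The forward direction fails; the converse holds.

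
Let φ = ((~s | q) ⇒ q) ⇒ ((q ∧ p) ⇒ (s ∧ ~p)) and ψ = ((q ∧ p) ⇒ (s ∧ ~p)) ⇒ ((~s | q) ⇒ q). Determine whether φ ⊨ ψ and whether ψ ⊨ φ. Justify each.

(⟹) This fails. Under s = F, p = F, q = F, the left side is true but the right side is false.

(⟸) This fails. Under s = F, p = T, q = T, the left side is false but the right side is true.

Neither direction holds.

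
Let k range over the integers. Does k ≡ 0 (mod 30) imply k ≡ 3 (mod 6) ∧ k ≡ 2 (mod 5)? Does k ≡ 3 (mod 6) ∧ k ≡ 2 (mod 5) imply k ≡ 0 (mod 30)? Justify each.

[⇒] This fails: k = 0 gives 0 ≡ 0 (mod 30) but 0 ≡ 0 (mod 6), so the conjunction on the right does not hold.

[⇐] This fails: k = 27 satisfies both congruences on the right (27 ≡ 3 mod 6 and 27 ≡ 2 mod 5) yet 27 ≡ 27 (mod 30), not 0.

Neither implication holds.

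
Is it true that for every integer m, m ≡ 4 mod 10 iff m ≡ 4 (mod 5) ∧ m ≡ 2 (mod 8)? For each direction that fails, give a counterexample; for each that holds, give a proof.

(⇒) fails; (⇐) holds.

[⇒] This fails: m = 24 gives 24 ≡ 4 (mod 10) but 24 ≡ 0 (mod 8), so the conjunction on the right does not hold.

[⇐] Conversely, if m ≡ 4 (mod 5) and m ≡ 2 (mod 8), then by the Chinese remainder theorem m ≡ 34 (mod 40). Since 34 ≡ 4 (mod 10) and 10 ∣ 40, we get m ≡ 4 (mod 10).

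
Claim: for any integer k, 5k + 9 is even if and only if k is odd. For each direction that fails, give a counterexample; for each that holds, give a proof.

Both implications hold.

(⇐) Suppose k is odd; write k = 2j + 1. Then 5k + 9 = 5·(2j + 1) + 9 = 2·5j + 14, which is even.

(⇒) Suppose 5k + 9 is even. Since 5 is odd, 5k and k have the same parity, so 5k + 9 ≡ k + 9 (mod 2). As 9 is odd, 5k + 9 is even exactly when k is odd. Thus k is odd.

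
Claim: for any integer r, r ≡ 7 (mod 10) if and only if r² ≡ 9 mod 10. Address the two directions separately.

(⟸) This fails: take r = 3. Then 3² = 9 ≡ 9 (mod 10), yet 3 ≡ 3 (mod 10), not 7.

(⟹) Suppose r ≡ 7 (mod 10). Write r = 10j + 7. Then (10j + 7)² = 100j² + 140j + 49 = 10(10j² + 14j + 4) + 9, so r² ≡ 9 (mod 10).

The forward direction holds; the converse fails.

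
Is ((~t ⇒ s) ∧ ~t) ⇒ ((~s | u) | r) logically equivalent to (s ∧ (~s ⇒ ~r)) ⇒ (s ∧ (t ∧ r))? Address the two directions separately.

Forward direction. This fails. Under s = T, r = T, u = F, t = F, the left side is true but the right side is false.

Converse. Assume the antecedent. If s is true, the antecedent forces (s = T, r = T, u = F, t = T) or (s = T, r = T, u = T, t = T), and the consequent holds there. If s is false, the consequent reduces to true regardless of the other variables. Either way the consequent holds.

Not equivalent: only (⇐) holds.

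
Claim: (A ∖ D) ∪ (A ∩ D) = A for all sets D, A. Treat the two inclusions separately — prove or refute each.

The two sets are equal.

(⊆) Let x ∈ (A ∖ D) ∪ (A ∩ D). Then either x ∈ A and x ∉ D; or x ∈ D ∩ A. In each case x ∈ A, so (A ∖ D) ∪ (A ∩ D) ⊆ A.

(⊇) Let x ∈ A. Then either x ∈ A and x ∉ D; or x ∈ D ∩ A. In each case x ∈ (A ∖ D) ∪ (A ∩ D), so A ⊆ (A ∖ D) ∪ (A ∩ D).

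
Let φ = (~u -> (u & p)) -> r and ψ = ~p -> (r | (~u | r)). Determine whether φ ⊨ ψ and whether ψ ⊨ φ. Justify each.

(⟹) Assume the antecedent. If r is true, ~p -> (r | (~u | r)) reduces to true regardless of the other variables. If r is false, the antecedent forces (r = F, p = F, u = F) or (r = F, p = T, u = F), and ~p -> (r | (~u | r)) holds there. Either way ~p -> (r | (~u | r)) holds.

(⟸) This fails. Under r = F, p = T, u = T, the left side is false but the right side is true.

Not equivalent: only (⇒) holds.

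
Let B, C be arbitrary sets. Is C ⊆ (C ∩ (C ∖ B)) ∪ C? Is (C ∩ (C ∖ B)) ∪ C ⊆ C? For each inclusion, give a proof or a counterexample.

Both inclusions hold.

Forward inclusion. Let x ∈ C. Then either x ∈ C and x ∉ B; or x ∈ B ∩ C. In each case x ∈ (C ∩ (C ∖ B)) ∪ C, so C ⊆ (C ∩ (C ∖ B)) ∪ C.

Reverse inclusion. Let x ∈ (C ∩ (C ∖ B)) ∪ C. Then either x ∈ C and x ∉ B; or x ∈ B ∩ C. In each case x ∈ C, so (C ∩ (C ∖ B)) ∪ C ⊆ C.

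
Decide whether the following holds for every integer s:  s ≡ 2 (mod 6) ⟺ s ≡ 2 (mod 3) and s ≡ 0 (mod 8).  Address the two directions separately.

Forward direction. This fails: s = 2 gives 2 ≡ 2 (mod 6) but 2 ≡ 2 (mod 8), so the conjunction on the right does not hold.

Converse. If s ≡ 2 (mod 3) and s ≡ 0 (mod 8), then by the Chinese remainder theorem s ≡ 8 (mod 24). Since 8 ≡ 2 (mod 6) and 6 ∣ 24, we get s ≡ 2 (mod 6).

Only the converse holds.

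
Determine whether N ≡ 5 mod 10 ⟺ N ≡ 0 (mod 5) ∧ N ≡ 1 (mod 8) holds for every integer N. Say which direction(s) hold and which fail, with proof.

Forward direction. This fails: N = 35 gives 35 ≡ 5 (mod 10) but 35 ≡ 3 (mod 8), so the conjunction on the right does not hold.

Converse. If N ≡ 0 (mod 5) and N ≡ 1 (mod 8), then by the Chinese remainder theorem N ≡ 25 (mod 40). Since 25 ≡ 5 (mod 10) and 10 ∣ 40, we get N ≡ 5 (mod 10).

Only the converse holds.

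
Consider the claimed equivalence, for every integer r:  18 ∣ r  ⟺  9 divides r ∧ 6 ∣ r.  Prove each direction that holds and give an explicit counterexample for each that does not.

[⇒] If 18 ∣ r, write r = 18q. Since 18 = 2·9, r = 9·(2q), so 9 ∣ r; and since 18 = 3·6, r = 6·(3q), so 6 ∣ r.

[⇐] Suppose 9 ∣ r and 6 ∣ r. Any common multiple of 9 and 6 is a multiple of their lcm; here lcm(9, 6) = 9·6/gcd(9, 6) = 54/3 = 18, so 18 ∣ r.

Both directions hold.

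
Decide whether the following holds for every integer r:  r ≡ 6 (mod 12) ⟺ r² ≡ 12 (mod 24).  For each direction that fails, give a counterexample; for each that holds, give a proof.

Equivalent; both directions hold.

[⇒] Suppose r ≡ 6 (mod 12). Working modulo 24, r ∈ {6, 18}; for each such r, r² ≡ 12 (mod 24).

[⇐] Conversely, the residues r modulo 24 with r² ≡ 12 (mod 24) are exactly {6, 18}, and each is ≡ 6 (mod 12).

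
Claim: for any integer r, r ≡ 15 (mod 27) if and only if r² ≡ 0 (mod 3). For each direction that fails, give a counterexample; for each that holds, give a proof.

Only the forward direction holds.

(⇒) Suppose r ≡ 15 (mod 27). Then r² ≡ 15² = 225 (mod 27), and since 3 ∣ 27, also r² ≡ 0 (mod 3).

(⇐) This fails: take r = 0. Then 0² = 0 ≡ 0 (mod 3), yet 0 ≡ 0 (mod 27), not 15.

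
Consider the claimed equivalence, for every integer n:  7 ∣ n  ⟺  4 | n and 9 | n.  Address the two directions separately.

(⇒) fails and (⇐) fails.

(→) This fails: take n = 7. Certainly 7 ∣ 7, but 4 ∤ 7.

(←) This fails: take n = 36. Both 4 ∣ 36 and 9 ∣ 36, yet 36 is not a multiple of 7 (since 36 = 5·7 + 1), so 7 ∤ 36.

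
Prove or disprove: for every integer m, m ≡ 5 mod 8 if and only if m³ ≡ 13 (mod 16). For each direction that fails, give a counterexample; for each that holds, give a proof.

The forward direction fails; the converse holds.

(←) The residues r modulo 16 with r³ ≡ 13 (mod 16) are exactly {5}, and each is ≡ 5 (mod 8).

(→) This fails: take m = 13. Then 13 ≡ 5 (mod 8), but 13³ = 2197 ≡ 5 (mod 16), not 13.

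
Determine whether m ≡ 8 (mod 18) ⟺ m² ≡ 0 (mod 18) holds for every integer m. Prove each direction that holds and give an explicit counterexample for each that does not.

Both directions fail.

(⇒) This fails: take m = 8. Then 8 ≡ 8 (mod 18), but 8² = 64 ≡ 10 (mod 18), not 0.

(⇐) This fails: take m = 0. Then 0² = 0 ≡ 0 (mod 18), yet 0 ≡ 0 (mod 18), not 8.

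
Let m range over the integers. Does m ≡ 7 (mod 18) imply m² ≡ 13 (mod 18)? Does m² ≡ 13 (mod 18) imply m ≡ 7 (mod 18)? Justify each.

(→) Suppose m ≡ 7 (mod 18). Write m = 18j + 7. Then (18j + 7)² = 324j² + 252j + 49 = 18(18j² + 14j + 2) + 13, so m² ≡ 13 (mod 18).

(←) This fails: take m = 11. Then 11² = 121 ≡ 13 (mod 18), yet 11 ≡ 11 (mod 18), not 7.

(⇒) holds; (⇐) fails.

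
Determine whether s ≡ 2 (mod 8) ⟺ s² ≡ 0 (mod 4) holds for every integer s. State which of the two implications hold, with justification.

Only the forward implication holds.

(⇒) Suppose s ≡ 2 (mod 8). Then s² ≡ 2² = 4 (mod 8), and since 4 ∣ 8, also s² ≡ 0 (mod 4).

(⇐) This fails: take s = 0. Then 0² = 0 ≡ 0 (mod 4), yet 0 ≡ 0 (mod 8), not 2.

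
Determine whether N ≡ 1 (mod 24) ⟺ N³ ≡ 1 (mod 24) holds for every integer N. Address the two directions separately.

(⇒) Suppose N ≡ 1 (mod 24). Write N = 24j + 1. Then (24j + 1)³ = 13824j³ + 1728j² + 72j + 1 = 24(576j³ + 72j² + 3j) + 1, so N³ ≡ 1 (mod 24).

(⇐) Conversely, suppose N³ ≡ 1 (mod 24). The only residue r in {0, …, 23} with r³ ≡ 1 (mod 24) is r = 1, so N ≡ 1 (mod 24).

Both implications hold.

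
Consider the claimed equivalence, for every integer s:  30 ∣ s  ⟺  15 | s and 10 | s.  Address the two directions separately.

(→) If 30 ∣ s, write s = 30q. Since 30 = 2·15, s = 15·(2q), so 15 ∣ s; and since 30 = 3·10, s = 10·(3q), so 10 ∣ s.

(←) Suppose 15 ∣ s and 10 ∣ s. Any common multiple of 15 and 10 is a multiple of their lcm; here lcm(15, 10) = 15·10/gcd(15, 10) = 150/5 = 30, so 30 ∣ s.

Both implications hold.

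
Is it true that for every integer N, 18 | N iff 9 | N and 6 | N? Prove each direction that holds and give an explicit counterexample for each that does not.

(⟹) If 18 ∣ N, write N = 18q. Since 18 = 2·9, N = 9·(2q), so 9 ∣ N; and since 18 = 3·6, N = 6·(3q), so 6 ∣ N.

(⟸) Suppose 9 ∣ N and 6 ∣ N. Any common multiple of 9 and 6 is a multiple of their lcm; here lcm(9, 6) = 9·6/gcd(9, 6) = 54/3 = 18, so 18 ∣ N.

Equivalent; both directions hold.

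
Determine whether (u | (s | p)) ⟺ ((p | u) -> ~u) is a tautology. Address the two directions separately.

[⇒] This fails. Under s = F, p = F, u = T, the left side is true but the right side is false.

[⇐] This fails. Under s = F, p = F, u = F, the left side is false but the right side is true.

Both directions fail.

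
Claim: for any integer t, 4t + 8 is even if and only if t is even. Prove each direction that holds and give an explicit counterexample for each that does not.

(⇒) fails; (⇐) holds.

Converse. Suppose t is even. Since 4 is even, 4t is even for every t, so 4t + 8 has the same parity as 8, which is even. Hence 4t + 8 is even.

Forward direction. This fails: take t = 3. Then 4t + 8 = 20, which is even, yet t = 3 is odd, not even.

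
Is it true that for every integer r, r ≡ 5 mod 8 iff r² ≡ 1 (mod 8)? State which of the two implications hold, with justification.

Only the forward implication holds.

(⇒) Suppose r ≡ 5 mod 8. Write r = 8j + 5. Then (8j + 5)² = 64j² + 80j + 25 = 8(8j² + 10j + 3) + 1, so r² ≡ 1 (mod 8).

(⇐) This fails: take r = 1. Then 1² = 1 ≡ 1 (mod 8), yet 1 ≡ 1 (mod 8), not 5.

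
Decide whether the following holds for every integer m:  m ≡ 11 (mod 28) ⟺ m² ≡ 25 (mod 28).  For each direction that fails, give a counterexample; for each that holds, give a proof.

[⇒] This fails: take m = 11. Then 11 ≡ 11 (mod 28), but 11² = 121 ≡ 9 (mod 28), not 25.

[⇐] This fails: take m = 5. Then 5² = 25 ≡ 25 (mod 28), yet 5 ≡ 5 (mod 28), not 11.

Neither direction holds.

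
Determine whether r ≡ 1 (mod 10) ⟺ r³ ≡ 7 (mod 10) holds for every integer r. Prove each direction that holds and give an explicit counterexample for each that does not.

Neither direction holds.

(→) This fails: take r = 1. Then 1 ≡ 1 (mod 10), but 1³ = 1 ≡ 1 (mod 10), not 7.

(←) This fails: take r = 3. Then 3³ = 27 ≡ 7 (mod 10), yet 3 ≡ 3 (mod 10), not 1.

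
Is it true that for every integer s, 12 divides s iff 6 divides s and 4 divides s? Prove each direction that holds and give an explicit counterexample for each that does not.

(→) If 12 ∣ s, write s = 12q. Since 12 = 2·6, s = 6·(2q), so 6 ∣ s; and since 12 = 3·4, s = 4·(3q), so 4 ∣ s.

(←) Suppose 6 ∣ s and 4 ∣ s. Any common multiple of 6 and 4 is a multiple of their lcm; here lcm(6, 4) = 6·4/gcd(6, 4) = 24/2 = 12, so 12 ∣ s.

Both directions hold.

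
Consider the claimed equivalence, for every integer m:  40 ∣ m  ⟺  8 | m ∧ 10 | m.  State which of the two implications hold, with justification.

The biconditional holds.

(→) If 40 ∣ m, write m = 40q. Since 40 = 5·8, m = 8·(5q), so 8 ∣ m; and since 40 = 4·10, m = 10·(4q), so 10 ∣ m.

(←) Suppose 8 ∣ m and 10 ∣ m. Any common multiple of 8 and 10 is a multiple of their lcm; here lcm(8, 10) = 8·10/gcd(8, 10) = 80/2 = 40, so 40 ∣ m.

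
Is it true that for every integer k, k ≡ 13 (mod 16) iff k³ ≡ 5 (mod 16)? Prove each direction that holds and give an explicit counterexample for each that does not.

[⇒] Suppose k ≡ 13 (mod 16). Write k = 16j + 13. Then (16j + 13)³ = 4096j³ + 9984j² + 8112j + 2197 = 16(256j³ + 624j² + 507j + 137) + 5, so k³ ≡ 5 (mod 16).

[⇐] Conversely, suppose k³ ≡ 5 (mod 16). The only residue r in {0, …, 15} with r³ ≡ 5 (mod 16) is r = 13, so k ≡ 13 (mod 16).

Both directions hold; the statement is true.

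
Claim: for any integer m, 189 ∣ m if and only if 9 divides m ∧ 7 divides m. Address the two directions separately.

Not equivalent: only (⇒) holds.

(→) If 189 ∣ m, write m = 189q. Since 189 = 21·9, m = 9·(21q), so 9 ∣ m; and since 189 = 27·7, m = 7·(27q), so 7 ∣ m.

(←) This fails: take m = 63. Both 9 ∣ 63 and 7 ∣ 63, yet 63 is not a multiple of 189 (since 63 = 0·189 + 63), so 189 ∤ 63.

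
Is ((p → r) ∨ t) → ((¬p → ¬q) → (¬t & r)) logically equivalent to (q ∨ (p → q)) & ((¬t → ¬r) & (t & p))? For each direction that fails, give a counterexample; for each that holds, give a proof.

(→) This fails. Under t = F, q = T, r = F, p = F, the left side is true but the right side is false.

(←) This fails. Under t = T, q = T, r = F, p = T, the left side is false but the right side is true.

(⇒) fails and (⇐) fails.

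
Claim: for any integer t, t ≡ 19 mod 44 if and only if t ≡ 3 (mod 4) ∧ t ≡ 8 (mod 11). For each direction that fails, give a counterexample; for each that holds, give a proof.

Both directions hold.

(←) If t ≡ 3 (mod 4) and t ≡ 8 (mod 11), then by the Chinese remainder theorem t ≡ 19 (mod 44). This is exactly t ≡ 19 (mod 44).

(→) Suppose t ≡ 19 (mod 44); write t = 44j + 19. Since 4 ∣ 44, reducing mod 4 gives t ≡ 19 ≡ 3 (mod 4); since 11 ∣ 44, reducing mod 11 gives t ≡ 19 ≡ 8 (mod 11).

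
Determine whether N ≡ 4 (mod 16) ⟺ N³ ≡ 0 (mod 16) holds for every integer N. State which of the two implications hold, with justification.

(→) Suppose N ≡ 4 (mod 16). Write N = 16j + 4. Then (16j + 4)³ = 4096j³ + 3072j² + 768j + 64 = 16(256j³ + 192j² + 48j + 4) + 0, so N³ ≡ 0 (mod 16).

(←) This fails: take N = 0. Then 0³ = 0 ≡ 0 (mod 16), yet 0 ≡ 0 (mod 16), not 4.

The forward direction holds; the converse fails.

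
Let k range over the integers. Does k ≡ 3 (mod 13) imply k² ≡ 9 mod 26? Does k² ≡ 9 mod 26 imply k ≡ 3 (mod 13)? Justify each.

Neither implication holds.

(→) This fails: take k = 16. Then 16 ≡ 3 (mod 13), but 16² = 256 ≡ 22 (mod 26), not 9.

(←) This fails: take k = 23. Then 23² = 529 ≡ 9 (mod 26), yet 23 ≡ 10 (mod 13), not 3.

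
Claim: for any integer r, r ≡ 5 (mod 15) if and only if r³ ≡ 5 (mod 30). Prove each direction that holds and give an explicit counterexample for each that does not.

Only the reverse direction holds.

(⇐) The residues r modulo 30 with r³ ≡ 5 (mod 30) are exactly {5}, and each is ≡ 5 (mod 15).

(⇒) This fails: take r = 20. Then 20 ≡ 5 (mod 15), but 20³ = 8000 ≡ 20 (mod 30), not 5.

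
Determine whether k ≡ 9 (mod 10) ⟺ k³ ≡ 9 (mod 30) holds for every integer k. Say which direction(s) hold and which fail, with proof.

(⇒) This fails: take k = 19. Then 19 ≡ 9 (mod 10), but 19³ = 6859 ≡ 19 (mod 30), not 9.

(⇐) Conversely, the residues r modulo 30 with r³ ≡ 9 (mod 30) are exactly {9}, and each is ≡ 9 (mod 10).

(⇒) fails; (⇐) holds.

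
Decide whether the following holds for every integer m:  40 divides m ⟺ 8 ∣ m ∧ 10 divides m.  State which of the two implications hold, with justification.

The biconditional holds.

(→) If 40 ∣ m, write m = 40q. Since 40 = 5·8, m = 8·(5q), so 8 ∣ m; and since 40 = 4·10, m = 10·(4q), so 10 ∣ m.

(←) Suppose 8 ∣ m and 10 ∣ m. Any common multiple of 8 and 10 is a multiple of their lcm; here lcm(8, 10) = 8·10/gcd(8, 10) = 80/2 = 40, so 40 ∣ m.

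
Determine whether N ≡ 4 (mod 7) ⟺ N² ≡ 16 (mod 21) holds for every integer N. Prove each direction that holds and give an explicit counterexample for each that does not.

Forward direction. This fails: take N = 18. Then 18 ≡ 4 (mod 7), but 18² = 324 ≡ 9 (mod 21), not 16.

Converse. This fails: take N = 10. Then 10² = 100 ≡ 16 (mod 21), yet 10 ≡ 3 (mod 7), not 4.

Both directions fail.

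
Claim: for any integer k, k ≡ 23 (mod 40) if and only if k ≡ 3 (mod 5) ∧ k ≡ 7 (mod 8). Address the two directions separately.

(⇒) Suppose k ≡ 23 (mod 40); write k = 40j + 23. Since 5 ∣ 40, reducing mod 5 gives k ≡ 23 ≡ 3 (mod 5); since 8 ∣ 40, reducing mod 8 gives k ≡ 23 ≡ 7 (mod 8).

(⇐) Conversely, if k ≡ 3 (mod 5) and k ≡ 7 (mod 8), then by the Chinese remainder theorem k ≡ 23 (mod 40). This is exactly k ≡ 23 (mod 40).

Both directions hold; the statement is true.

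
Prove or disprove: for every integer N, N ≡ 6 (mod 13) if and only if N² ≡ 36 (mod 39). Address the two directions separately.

(⇒) fails and (⇐) fails.

(⇒) This fails: take N = 19. Then 19 ≡ 6 (mod 13), but 19² = 361 ≡ 10 (mod 39), not 36.

(⇐) This fails: take N = 33. Then 33² = 1089 ≡ 36 (mod 39), yet 33 ≡ 7 (mod 13), not 6.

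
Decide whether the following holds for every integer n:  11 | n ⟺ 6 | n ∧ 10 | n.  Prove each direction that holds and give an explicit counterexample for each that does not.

(⇒) fails and (⇐) fails.

[⇒] This fails: take n = 11. Certainly 11 ∣ 11, but 6 ∤ 11.

[⇐] This fails: take n = 30. Both 6 ∣ 30 and 10 ∣ 30, yet 30 is not a multiple of 11 (since 30 = 2·11 + 8), so 11 ∤ 30.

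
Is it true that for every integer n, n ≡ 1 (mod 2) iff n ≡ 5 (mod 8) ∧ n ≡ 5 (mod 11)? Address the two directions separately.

[⇒] This fails: n = 1 gives 1 ≡ 1 (mod 2) but 1 ≡ 1 (mod 8), so the conjunction on the right does not hold.

[⇐] Conversely, if n ≡ 5 (mod 8) and n ≡ 5 (mod 11), then by the Chinese remainder theorem n ≡ 5 (mod 88). Since 5 ≡ 1 (mod 2) and 2 ∣ 88, we get n ≡ 1 (mod 2).

Only the reverse direction holds.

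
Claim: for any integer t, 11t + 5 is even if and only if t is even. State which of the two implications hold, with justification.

(→) This fails: t = 3 gives 11t + 5 = 38, which is even, but 3 is odd, not even.

(←) This also fails: t = 6 is even, but 11t + 5 = 71 is odd, not even.

Neither direction holds.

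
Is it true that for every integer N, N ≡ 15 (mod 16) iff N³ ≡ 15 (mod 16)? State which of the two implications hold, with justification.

The biconditional holds.

(⟹) Suppose N ≡ 15 (mod 16). Write N = 16j + 15. Then (16j + 15)³ = 4096j³ + 11520j² + 10800j + 3375 = 16(256j³ + 720j² + 675j + 210) + 15, so N³ ≡ 15 (mod 16).

(⟸) Conversely, suppose N³ ≡ 15 (mod 16). The only residue r in {0, …, 15} with r³ ≡ 15 (mod 16) is r = 15, so N ≡ 15 (mod 16).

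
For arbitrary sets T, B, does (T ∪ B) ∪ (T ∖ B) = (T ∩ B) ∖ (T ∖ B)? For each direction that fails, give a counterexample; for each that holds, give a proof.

The sets are not equal: only the reverse inclusion holds.

Forward inclusion. This inclusion fails. Take T = {1}, B = ∅; then 1 ∈ (T ∪ B) ∪ (T ∖ B) but 1 ∉ (T ∩ B) ∖ (T ∖ B).

Reverse inclusion. Let x ∈ (T ∩ B) ∖ (T ∖ B). Then x ∈ T ∩ B, from which x ∈ (T ∪ B) ∪ (T ∖ B).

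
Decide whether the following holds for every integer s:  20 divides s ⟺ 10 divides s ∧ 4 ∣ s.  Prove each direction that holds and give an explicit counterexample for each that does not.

Equivalent; both directions hold.

[⇒] If 20 ∣ s, write s = 20q. Since 20 = 2·10, s = 10·(2q), so 10 ∣ s; and since 20 = 5·4, s = 4·(5q), so 4 ∣ s.

[⇐] Suppose 10 ∣ s and 4 ∣ s. Any common multiple of 10 and 4 is a multiple of their lcm; here lcm(10, 4) = 10·4/gcd(10, 4) = 40/2 = 20, so 20 ∣ s.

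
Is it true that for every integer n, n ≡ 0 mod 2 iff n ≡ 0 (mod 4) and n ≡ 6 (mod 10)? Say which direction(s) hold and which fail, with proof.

(→) This fails: n = 0 gives 0 ≡ 0 (mod 2) but 0 ≡ 0 (mod 10), so the conjunction on the right does not hold.

(←) Conversely, if n ≡ 0 (mod 4) and n ≡ 6 (mod 10), then by the Chinese remainder theorem n ≡ 16 (mod 20). Since 16 ≡ 0 (mod 2) and 2 ∣ 20, we get n ≡ 0 (mod 2).

The forward direction fails; the converse holds.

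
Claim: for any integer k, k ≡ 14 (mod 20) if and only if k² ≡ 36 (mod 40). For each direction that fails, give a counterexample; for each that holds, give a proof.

(←) This fails: take k = 6. Then 6² = 36 ≡ 36 (mod 40), yet 6 ≡ 6 (mod 20), not 14.

(→) Suppose k ≡ 14 (mod 20). Working modulo 40, k ∈ {14, 34}; for each such r, r² ≡ 36 (mod 40).

Only the forward implication holds.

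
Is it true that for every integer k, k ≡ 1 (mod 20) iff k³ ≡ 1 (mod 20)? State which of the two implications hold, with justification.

Converse. Suppose k³ ≡ 1 (mod 20). The only residue r in {0, …, 19} with r³ ≡ 1 (mod 20) is r = 1, so k ≡ 1 (mod 20).

Forward direction. Suppose k ≡ 1 (mod 20). Write k = 20j + 1. Then (20j + 1)³ = 8000j³ + 1200j² + 60j + 1 = 20(400j³ + 60j² + 3j) + 1, so k³ ≡ 1 (mod 20).

Both directions hold.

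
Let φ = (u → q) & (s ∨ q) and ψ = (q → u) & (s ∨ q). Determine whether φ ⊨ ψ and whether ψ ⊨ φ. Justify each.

(→) This fails. Under q = T, u = F, s = F, the left side is true but the right side is false.

(←) This fails. Under q = F, u = T, s = T, the left side is false but the right side is true.

Both directions fail.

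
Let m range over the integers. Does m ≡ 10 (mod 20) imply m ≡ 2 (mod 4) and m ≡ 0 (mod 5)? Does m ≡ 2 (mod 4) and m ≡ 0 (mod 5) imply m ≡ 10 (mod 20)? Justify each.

(⟹) Suppose m ≡ 10 (mod 20); write m = 20j + 10. Since 4 ∣ 20, reducing mod 4 gives m ≡ 10 ≡ 2 (mod 4); since 5 ∣ 20, reducing mod 5 gives m ≡ 10 ≡ 0 (mod 5).

(⟸) Conversely, if m ≡ 2 (mod 4) and m ≡ 0 (mod 5), then by the Chinese remainder theorem m ≡ 10 (mod 20). This is exactly m ≡ 10 (mod 20).

The biconditional holds.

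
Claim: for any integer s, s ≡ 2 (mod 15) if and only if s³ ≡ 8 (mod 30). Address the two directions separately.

Forward direction. This fails: take s = 17. Then 17 ≡ 2 (mod 15), but 17³ = 4913 ≡ 23 (mod 30), not 8.

Converse. The residues r modulo 30 with r³ ≡ 8 (mod 30) are exactly {2}, and each is ≡ 2 (mod 15).

Only the reverse direction holds.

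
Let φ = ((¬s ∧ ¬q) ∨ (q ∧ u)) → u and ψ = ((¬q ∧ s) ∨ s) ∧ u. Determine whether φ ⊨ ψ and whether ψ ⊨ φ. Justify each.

(⇒) This fails. Under q = T, u = F, s = F, the left side is true but the right side is false.

(⇐) Assume the antecedent. If q is true, ((¬s ∧ ¬q) ∨ (q ∧ u)) → u reduces to true regardless of the other variables. If q is false, the antecedent forces (q = F, u = T, s = T), and ((¬s ∧ ¬q) ∨ (q ∧ u)) → u holds there. Either way ((¬s ∧ ¬q) ∨ (q ∧ u)) → u holds.

Not equivalent: only (⇐) holds.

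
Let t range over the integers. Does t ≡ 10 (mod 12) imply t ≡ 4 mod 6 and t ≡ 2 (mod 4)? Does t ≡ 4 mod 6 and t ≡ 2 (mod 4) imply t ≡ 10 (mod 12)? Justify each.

Equivalent; both directions hold.

(⇐) If t ≡ 4 (mod 6) and t ≡ 2 (mod 4), then by the Chinese remainder theorem t ≡ 10 (mod 12). This is exactly t ≡ 10 (mod 12).

(⇒) Suppose t ≡ 10 (mod 12); write t = 12j + 10. Since 6 ∣ 12, reducing mod 6 gives t ≡ 10 ≡ 4 (mod 6); since 4 ∣ 12, reducing mod 4 gives t ≡ 10 ≡ 2 (mod 4).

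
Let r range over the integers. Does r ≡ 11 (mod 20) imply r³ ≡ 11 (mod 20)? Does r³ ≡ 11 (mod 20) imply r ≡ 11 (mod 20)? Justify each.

(→) Suppose r ≡ 11 (mod 20). Write r = 20j + 11. Then (20j + 11)³ = 8000j³ + 13200j² + 7260j + 1331 = 20(400j³ + 660j² + 363j + 66) + 11, so r³ ≡ 11 (mod 20).

(←) Conversely, suppose r³ ≡ 11 (mod 20). The only residue r in {0, …, 19} with r³ ≡ 11 (mod 20) is r = 11, so r ≡ 11 (mod 20).

Equivalent; both directions hold.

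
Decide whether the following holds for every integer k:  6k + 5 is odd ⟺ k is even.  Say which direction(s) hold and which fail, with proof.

(⟸) Suppose k is even. Since 6 is even, 6k is even for every k, so 6k + 5 has the same parity as 5, which is odd. Hence 6k + 5 is odd.

(⟹) This fails: take k = 5. Then 6k + 5 = 35, which is odd, yet k = 5 is odd, not even.

Not equivalent: only (⇐) holds.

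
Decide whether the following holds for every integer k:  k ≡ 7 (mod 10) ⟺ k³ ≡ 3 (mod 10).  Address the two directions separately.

Both implications hold.

(→) Suppose k ≡ 7 (mod 10). Write k = 10j + 7. Then (10j + 7)³ = 1000j³ + 2100j² + 1470j + 343 = 10(100j³ + 210j² + 147j + 34) + 3, so k³ ≡ 3 (mod 10).

(←) For the converse, argue contrapositively. If k ≢ 7 (mod 10), then k is congruent to one of 0, 1, 2, 3, 4, 5, 6, 8, 9 modulo 10, and these give k³ ≡ 0, 1, 8, 7, 4, 5, 6, 2, 9 respectively — never 3.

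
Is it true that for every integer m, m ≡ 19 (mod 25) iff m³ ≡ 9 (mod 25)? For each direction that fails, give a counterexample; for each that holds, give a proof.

Both directions hold; the statement is true.

Forward direction. Suppose m ≡ 19 (mod 25). Write m = 25j + 19. Then (25j + 19)³ = 15625j³ + 35625j² + 27075j + 6859 = 25(625j³ + 1425j² + 1083j + 274) + 9, so m³ ≡ 9 (mod 25).

Converse. Suppose m³ ≡ 9 (mod 25). The only residue r in {0, …, 24} with r³ ≡ 9 (mod 25) is r = 19, so m ≡ 19 (mod 25).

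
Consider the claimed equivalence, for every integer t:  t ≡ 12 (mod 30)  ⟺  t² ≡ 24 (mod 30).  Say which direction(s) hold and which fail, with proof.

(⇒) Suppose t ≡ 12 (mod 30). Write t = 30j + 12. Then (30j + 12)² = 900j² + 720j + 144 = 30(30j² + 24j + 4) + 24, so t² ≡ 24 (mod 30).

(⇐) This fails: take t = 18. Then 18² = 324 ≡ 24 (mod 30), yet 18 ≡ 18 (mod 30), not 12.

The forward direction holds; the converse fails.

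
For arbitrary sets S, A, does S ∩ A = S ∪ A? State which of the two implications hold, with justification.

Forward inclusion. Let x ∈ S ∩ A. Then x ∈ S ∩ A, from which x ∈ S ∪ A.

Reverse inclusion. This inclusion fails. Take S = {1}, A = ∅; then 1 ∈ S ∪ A but 1 ∉ S ∩ A.

Only the forward inclusion holds.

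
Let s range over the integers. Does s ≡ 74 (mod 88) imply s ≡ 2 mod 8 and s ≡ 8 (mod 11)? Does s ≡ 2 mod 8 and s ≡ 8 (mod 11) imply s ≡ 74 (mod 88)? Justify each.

Converse. If s ≡ 2 (mod 8) and s ≡ 8 (mod 11), then by the Chinese remainder theorem s ≡ 74 (mod 88). This is exactly s ≡ 74 (mod 88).

Forward direction. Suppose s ≡ 74 (mod 88); write s = 88j + 74. Since 8 ∣ 88, reducing mod 8 gives s ≡ 74 ≡ 2 (mod 8); since 11 ∣ 88, reducing mod 11 gives s ≡ 74 ≡ 8 (mod 11).

Equivalent; both directions hold.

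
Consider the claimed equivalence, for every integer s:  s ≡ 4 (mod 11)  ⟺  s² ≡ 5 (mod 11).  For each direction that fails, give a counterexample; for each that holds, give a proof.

(⇒) holds; (⇐) fails.

(⇒) Suppose s ≡ 4 (mod 11). Write s = 11j + 4. Then (11j + 4)² = 121j² + 88j + 16 = 11(11j² + 8j + 1) + 5, so s² ≡ 5 (mod 11).

(⇐) This fails: take s = 7. Then 7² = 49 ≡ 5 (mod 11), yet 7 ≡ 7 (mod 11), not 4.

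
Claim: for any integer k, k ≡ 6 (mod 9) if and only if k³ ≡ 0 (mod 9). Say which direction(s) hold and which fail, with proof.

(⇒) holds; (⇐) fails.

(→) Suppose k ≡ 6 (mod 9). Write k = 9j + 6. Then (9j + 6)³ = 729j³ + 1458j² + 972j + 216 = 9(81j³ + 162j² + 108j + 24) + 0, so k³ ≡ 0 (mod 9).

(←) This fails: take k = 0. Then 0³ = 0 ≡ 0 (mod 9), yet 0 ≡ 0 (mod 9), not 6.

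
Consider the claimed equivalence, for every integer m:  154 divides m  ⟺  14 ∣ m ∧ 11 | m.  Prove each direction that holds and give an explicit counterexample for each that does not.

Both directions hold.

(←) Suppose 14 ∣ m and 11 ∣ m. Any common multiple of 14 and 11 is a multiple of their lcm; here gcd(14, 11) = 1, so lcm(14, 11) = 14·11 = 154, so 154 ∣ m.

(→) If 154 ∣ m, write m = 154q. Since 154 = 11·14, m = 14·(11q), so 14 ∣ m; and since 154 = 14·11, m = 11·(14q), so 11 ∣ m.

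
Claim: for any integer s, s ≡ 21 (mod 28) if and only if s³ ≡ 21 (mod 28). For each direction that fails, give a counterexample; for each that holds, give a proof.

Both directions hold; the statement is true.

(⇒) Suppose s ≡ 21 (mod 28). Write s = 28j + 21. Then (28j + 21)³ = 21952j³ + 49392j² + 37044j + 9261 = 28(784j³ + 1764j² + 1323j + 330) + 21, so s³ ≡ 21 (mod 28).

(⇐) Conversely, suppose s³ ≡ 21 (mod 28). The only residue r in {0, …, 27} with r³ ≡ 21 (mod 28) is r = 21, so s ≡ 21 (mod 28).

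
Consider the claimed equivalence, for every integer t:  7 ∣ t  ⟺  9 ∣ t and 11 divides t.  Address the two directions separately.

Both directions fail.

Forward direction. This fails: take t = 7. Certainly 7 ∣ 7, but 9 ∤ 7.

Converse. This fails: take t = 99. Both 9 ∣ 99 and 11 ∣ 99, yet 99 is not a multiple of 7 (since 99 = 14·7 + 1), so 7 ∤ 99.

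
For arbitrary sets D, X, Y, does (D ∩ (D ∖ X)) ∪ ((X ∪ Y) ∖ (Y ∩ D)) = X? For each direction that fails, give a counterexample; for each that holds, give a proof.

(⊆) This inclusion fails. Take D = {1}, X = ∅, Y = ∅; then 1 ∈ (D ∩ (D ∖ X)) ∪ ((X ∪ Y) ∖ (Y ∩ D)) but 1 ∉ X.

(⊇) This inclusion fails. Take D = {1}, X = {1}, Y = {1}; then 1 ∈ X but 1 ∉ (D ∩ (D ∖ X)) ∪ ((X ∪ Y) ∖ (Y ∩ D)).

(⊆) fails and (⊇) fails.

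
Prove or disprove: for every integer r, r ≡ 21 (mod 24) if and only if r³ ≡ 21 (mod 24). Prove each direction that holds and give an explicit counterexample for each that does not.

Both implications hold.

(→) Suppose r ≡ 21 (mod 24). Write r = 24j + 21. Then (24j + 21)³ = 13824j³ + 36288j² + 31752j + 9261 = 24(576j³ + 1512j² + 1323j + 385) + 21, so r³ ≡ 21 (mod 24).

(←) Conversely, suppose r³ ≡ 21 (mod 24). The only residue r in {0, …, 23} with r³ ≡ 21 (mod 24) is r = 21, so r ≡ 21 (mod 24).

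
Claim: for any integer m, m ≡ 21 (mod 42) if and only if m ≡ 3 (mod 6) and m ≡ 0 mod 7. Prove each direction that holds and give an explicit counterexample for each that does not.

Forward direction. Suppose m ≡ 21 (mod 42); write m = 42j + 21. Since 6 ∣ 42, reducing mod 6 gives m ≡ 21 ≡ 3 (mod 6); since 7 ∣ 42, reducing mod 7 gives m ≡ 21 ≡ 0 (mod 7).

Converse. If m ≡ 3 (mod 6) and m ≡ 0 (mod 7), then by the Chinese remainder theorem m ≡ 21 (mod 42). This is exactly m ≡ 21 (mod 42).

Equivalent; both directions hold.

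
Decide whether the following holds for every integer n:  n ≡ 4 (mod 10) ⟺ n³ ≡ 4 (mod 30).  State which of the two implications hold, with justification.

Forward direction. This fails: take n = 14. Then 14 ≡ 4 (mod 10), but 14³ = 2744 ≡ 14 (mod 30), not 4.

Converse. The residues r modulo 30 with r³ ≡ 4 (mod 30) are exactly {4}, and each is ≡ 4 (mod 10).

Only the converse holds.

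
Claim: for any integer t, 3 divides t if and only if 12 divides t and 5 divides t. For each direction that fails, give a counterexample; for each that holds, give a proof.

Only the converse holds.

(⟸) Suppose 12 ∣ t and 5 ∣ t. Any common multiple of 12 and 5 is a multiple of their lcm; here gcd(12, 5) = 1, so lcm(12, 5) = 12·5 = 60, so 60 ∣ t. Since 3 ∣ 60, it follows that 3 ∣ t.

(⟹) This fails: take t = 3. Certainly 3 ∣ 3, but 12 ∤ 3.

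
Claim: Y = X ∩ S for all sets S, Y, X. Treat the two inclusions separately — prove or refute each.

Forward inclusion. This inclusion fails. Take S = ∅, Y = {1}, X = ∅; then 1 ∈ Y but 1 ∉ X ∩ S.

Reverse inclusion. This inclusion fails. Take S = {1}, Y = ∅, X = {1}; then 1 ∈ X ∩ S but 1 ∉ Y.

(⊆) fails and (⊇) fails.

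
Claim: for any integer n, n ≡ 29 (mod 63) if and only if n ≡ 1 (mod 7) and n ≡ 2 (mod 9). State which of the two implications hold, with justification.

Converse. If n ≡ 1 (mod 7) and n ≡ 2 (mod 9), then by the Chinese remainder theorem n ≡ 29 (mod 63). This is exactly n ≡ 29 (mod 63).

Forward direction. Suppose n ≡ 29 (mod 63); write n = 63j + 29. Since 7 ∣ 63, reducing mod 7 gives n ≡ 29 ≡ 1 (mod 7); since 9 ∣ 63, reducing mod 9 gives n ≡ 29 ≡ 2 (mod 9).

The biconditional holds.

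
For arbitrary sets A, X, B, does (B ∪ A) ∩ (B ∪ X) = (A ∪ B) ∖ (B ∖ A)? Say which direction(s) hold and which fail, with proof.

(⟹) This inclusion fails. Take A = ∅, X = ∅, B = {1}; then 1 ∈ (B ∪ A) ∩ (B ∪ X) but 1 ∉ (A ∪ B) ∖ (B ∖ A).

(⟸) This inclusion fails. Take A = {1}, X = ∅, B = ∅; then 1 ∈ (A ∪ B) ∖ (B ∖ A) but 1 ∉ (B ∪ A) ∩ (B ∪ X).

Neither inclusion holds.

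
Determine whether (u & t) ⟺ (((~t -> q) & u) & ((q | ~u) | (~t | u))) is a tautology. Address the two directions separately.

Converse. This fails. Under q = T, u = T, t = F, the left side is false but the right side is true.

Forward direction. Assume the antecedent. If q is true, the antecedent forces (q = T, u = T, t = T), and the consequent holds there. If q is false, the antecedent forces (q = F, u = T, t = T), and the consequent holds there. Either way the consequent holds.

Not equivalent: only (⇒) holds.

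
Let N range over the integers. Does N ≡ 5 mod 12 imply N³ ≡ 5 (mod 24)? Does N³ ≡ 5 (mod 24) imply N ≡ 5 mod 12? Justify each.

(←) The residues r modulo 24 with r³ ≡ 5 (mod 24) are exactly {5}, and each is ≡ 5 (mod 12).

(→) This fails: take N = 17. Then 17 ≡ 5 (mod 12), but 17³ = 4913 ≡ 17 (mod 24), not 5.

The forward direction fails; the converse holds.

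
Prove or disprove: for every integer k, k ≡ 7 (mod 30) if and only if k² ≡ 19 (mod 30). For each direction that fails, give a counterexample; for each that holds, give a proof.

(⟹) Suppose k ≡ 7 (mod 30). Write k = 30j + 7. Then (30j + 7)² = 900j² + 420j + 49 = 30(30j² + 14j + 1) + 19, so k² ≡ 19 (mod 30).

(⟸) This fails: take k = 13. Then 13² = 169 ≡ 19 (mod 30), yet 13 ≡ 13 (mod 30), not 7.

Not equivalent: only (⇒) holds.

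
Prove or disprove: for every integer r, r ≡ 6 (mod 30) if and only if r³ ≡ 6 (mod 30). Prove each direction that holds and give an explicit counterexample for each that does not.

(⇒) Suppose r ≡ 6 (mod 30). Write r = 30j + 6. Then (30j + 6)³ = 27000j³ + 16200j² + 3240j + 216 = 30(900j³ + 540j² + 108j + 7) + 6, so r³ ≡ 6 (mod 30).

(⇐) Conversely, suppose r³ ≡ 6 (mod 30). The only residue r in {0, …, 29} with r³ ≡ 6 (mod 30) is r = 6, so r ≡ 6 (mod 30).

Both directions hold; the statement is true.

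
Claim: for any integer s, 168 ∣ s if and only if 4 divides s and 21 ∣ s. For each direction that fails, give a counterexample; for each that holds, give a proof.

The forward direction holds; the converse fails.

(⇐) This fails: take s = 84. Both 4 ∣ 84 and 21 ∣ 84, yet 84 is not a multiple of 168 (since 84 = 0·168 + 84), so 168 ∤ 84.

(⇒) If 168 ∣ s, write s = 168q. Since 168 = 42·4, s = 4·(42q), so 4 ∣ s; and since 168 = 8·21, s = 21·(8q), so 21 ∣ s.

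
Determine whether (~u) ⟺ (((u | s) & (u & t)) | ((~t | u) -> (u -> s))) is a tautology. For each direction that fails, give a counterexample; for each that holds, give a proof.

(⇒) Assume the antecedent. If u is true, the antecedent cannot hold. If u is false, the consequent reduces to true regardless of the other variables. Either way the consequent holds.

(⇐) This fails. Under u = T, t = T, s = F, the left side is false but the right side is true.

The forward direction holds; the converse fails.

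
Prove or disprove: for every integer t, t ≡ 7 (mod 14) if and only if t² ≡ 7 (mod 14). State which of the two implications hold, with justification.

(⇒) Suppose t ≡ 7 (mod 14). Write t = 14j + 7. Then (14j + 7)² = 196j² + 196j + 49 = 14(14j² + 14j + 3) + 7, so t² ≡ 7 (mod 14).

(⇐) Conversely, suppose t² ≡ 7 (mod 14). The only residue r in {0, …, 13} with r² ≡ 7 (mod 14) is r = 7, so t ≡ 7 (mod 14).

Equivalent; both directions hold.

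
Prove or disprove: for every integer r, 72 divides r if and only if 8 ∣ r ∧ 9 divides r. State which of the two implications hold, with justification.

Forward direction. If 72 ∣ r, write r = 72q. Since 72 = 9·8, r = 8·(9q), so 8 ∣ r; and since 72 = 8·9, r = 9·(8q), so 9 ∣ r.

Converse. Suppose 8 ∣ r and 9 ∣ r. Any common multiple of 8 and 9 is a multiple of their lcm; here gcd(8, 9) = 1, so lcm(8, 9) = 8·9 = 72, so 72 ∣ r.

Both directions hold.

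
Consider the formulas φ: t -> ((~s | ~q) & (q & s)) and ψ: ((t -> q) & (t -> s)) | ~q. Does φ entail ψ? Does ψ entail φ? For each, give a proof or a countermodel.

Converse. This fails. Under q = F, s = F, t = T, the left side is false but the right side is true.

Forward direction. Assume the antecedent. If q is true, the antecedent forces (q = T, s = F, t = F) or (q = T, s = T, t = F), and ((t -> q) & (t -> s)) | ~q holds there. If q is false, ((t -> q) & (t -> s)) | ~q reduces to true regardless of the other variables. Either way ((t -> q) & (t -> s)) | ~q holds.

Only the forward direction holds.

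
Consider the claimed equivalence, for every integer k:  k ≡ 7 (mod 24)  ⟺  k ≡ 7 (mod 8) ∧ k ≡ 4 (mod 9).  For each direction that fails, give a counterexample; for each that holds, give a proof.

Not equivalent: only (⇐) holds.

(⇐) If k ≡ 7 (mod 8) and k ≡ 4 (mod 9), then by the Chinese remainder theorem k ≡ 31 (mod 72). Since 31 ≡ 7 (mod 24) and 24 ∣ 72, we get k ≡ 7 (mod 24).

(⇒) This fails: k = 55 gives 55 ≡ 7 (mod 24) but 55 ≡ 1 (mod 9), so the conjunction on the right does not hold.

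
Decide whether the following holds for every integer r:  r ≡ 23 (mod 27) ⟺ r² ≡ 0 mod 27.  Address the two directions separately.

[⇒] This fails: take r = 23. Then 23 ≡ 23 (mod 27), but 23² = 529 ≡ 16 (mod 27), not 0.

[⇐] This fails: take r = 0. Then 0² = 0 ≡ 0 (mod 27), yet 0 ≡ 0 (mod 27), not 23.

Neither direction holds.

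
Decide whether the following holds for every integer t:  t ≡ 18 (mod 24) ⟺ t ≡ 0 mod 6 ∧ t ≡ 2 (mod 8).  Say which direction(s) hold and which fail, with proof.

(⟹) Suppose t ≡ 18 (mod 24); write t = 24j + 18. Since 6 ∣ 24, reducing mod 6 gives t ≡ 18 ≡ 0 (mod 6); since 8 ∣ 24, reducing mod 8 gives t ≡ 18 ≡ 2 (mod 8).

(⟸) Conversely, if t ≡ 0 (mod 6) and t ≡ 2 (mod 8), then by the Chinese remainder theorem t ≡ 18 (mod 24). This is exactly t ≡ 18 (mod 24).

Both implications hold.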